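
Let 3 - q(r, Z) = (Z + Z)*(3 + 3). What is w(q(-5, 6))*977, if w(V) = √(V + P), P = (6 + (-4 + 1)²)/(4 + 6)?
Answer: 2931*I*√30/2 ≈ 8026.9*I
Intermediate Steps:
P = 3/2 (P = (6 + (-3)²)/10 = (6 + 9)*(⅒) = 15*(⅒) = 3/2 ≈ 1.5000)
q(r, Z) = 3 - 12*Z (q(r, Z) = 3 - (Z + Z)*(3 + 3) = 3 - 2*Z*6 = 3 - 12*Z)
w(V) = √(3/2 + V) (w(V) = √(V + 3/2) = √(3/2 + V))
w(q(-5, 6))*977 = (√(6 + 4*(3 - 12*6))/2)*977 = (√(6 + 4*(3 - 72))/2)*977 = (√(6 + 4*(-69))/2)*977 = (√(6 - 276)/2)*977 = (√(-270)/2)*977 = ((3*I*√30)/2)*977 = (3*I*√30/2)*977 = 2931*I*√30/2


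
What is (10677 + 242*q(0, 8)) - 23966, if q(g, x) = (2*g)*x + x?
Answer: -11353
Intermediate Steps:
q(g, x) = x + 2*g*x (q(g, x) = 2*g*x + x = x + 2*g*x)
(10677 + 242*q(0, 8)) - 23966 = (10677 + 242*(8*(1 + 2*0))) - 23966 = (10677 + 242*(8*(1 + 0))) - 23966 = (10677 + 242*(8*1)) - 23966 = (10677 + 242*8) - 23966 = (10677 + 1936) - 23966 = 12613 - 23966 = -11353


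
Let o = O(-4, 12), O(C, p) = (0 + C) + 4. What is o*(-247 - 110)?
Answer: 0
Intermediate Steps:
O(C, p) = 4 + C (O(C, p) = C + 4 = 4 + C)
o = 0 (o = 4 - 4 = 0)
o*(-247 - 110) = 0*(-247 - 110) = 0*(-357) = 0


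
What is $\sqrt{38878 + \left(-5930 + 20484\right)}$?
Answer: $2 \sqrt{13358} \approx 231.15$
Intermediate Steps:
$\sqrt{38878 + \left(-5930 + 20484\right)} = \sqrt{38878 + 14554} = \sqrt{53432} = 2 \sqrt{13358}$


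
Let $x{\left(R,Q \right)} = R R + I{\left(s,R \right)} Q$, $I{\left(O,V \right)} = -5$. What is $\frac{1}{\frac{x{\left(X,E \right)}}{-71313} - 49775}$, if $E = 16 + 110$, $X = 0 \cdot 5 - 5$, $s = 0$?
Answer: $- \frac{6483}{322691270} \approx -2.009 \cdot 10^{-5}$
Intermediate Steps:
$X = -5$ ($X = 0 - 5 = -5$)
$E = 126$
$x{\left(R,Q \right)} = R^{2} - 5 Q$ ($x{\left(R,Q \right)} = R R - 5 Q = R^{2} - 5 Q$)
$\frac{1}{\frac{x{\left(X,E \right)}}{-71313} - 49775} = \frac{1}{\frac{\left(-5\right)^{2} - 630}{-71313} - 49775} = \frac{1}{\left(25 - 630\right) \left(- \frac{1}{71313}\right) - 49775} = \frac{1}{\left(-605\right) \left(- \frac{1}{71313}\right) - 49775} = \frac{1}{\frac{55}{6483} - 49775} = \frac{1}{- \frac{322691270}{6483}} = - \frac{6483}{322691270}$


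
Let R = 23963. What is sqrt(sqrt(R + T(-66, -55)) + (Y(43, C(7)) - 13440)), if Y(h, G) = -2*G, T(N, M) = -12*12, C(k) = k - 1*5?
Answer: sqrt(-13444 + sqrt(23819)) ≈ 115.28*I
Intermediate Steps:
C(k) = -5 + k (C(k) = k - 5 = -5 + k)
T(N, M) = -144
sqrt(sqrt(R + T(-66, -55)) + (Y(43, C(7)) - 13440)) = sqrt(sqrt(23963 - 144) + (-2*(-5 + 7) - 13440)) = sqrt(sqrt(23819) + (-2*2 - 13440)) = sqrt(sqrt(23819) + (-4 - 13440)) = sqrt(sqrt(23819) - 13444) = sqrt(-13444 + sqrt(23819))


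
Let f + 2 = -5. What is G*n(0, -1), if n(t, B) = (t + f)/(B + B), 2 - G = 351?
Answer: -2443/2 ≈ -1221.5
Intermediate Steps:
f = -7 (f = -2 - 5 = -7)
G = -349 (G = 2 - 1*351 = 2 - 351 = -349)
n(t, B) = (-7 + t)/(2*B) (n(t, B) = (t - 7)/(B + B) = (-7 + t)/((2*B)) = (-7 + t)*(1/(2*B)) = (-7 + t)/(2*B))
G*n(0, -1) = -349*(-7 + 0)/(2*(-1)) = -349*(-1)*(-7)/2 = -349*7/2 = -2443/2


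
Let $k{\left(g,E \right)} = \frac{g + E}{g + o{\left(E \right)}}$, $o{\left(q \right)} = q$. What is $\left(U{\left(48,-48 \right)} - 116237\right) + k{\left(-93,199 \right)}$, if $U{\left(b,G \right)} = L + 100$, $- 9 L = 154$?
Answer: $- \frac{1045378}{9} \approx -1.1615 \cdot 10^{5}$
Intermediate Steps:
$L = - \frac{154}{9}$ ($L = \left(- \frac{1}{9}\right) 154 = - \frac{154}{9} \approx -17.111$)
$U{\left(b,G \right)} = \frac{746}{9}$ ($U{\left(b,G \right)} = - \frac{154}{9} + 100 = \frac{746}{9}$)
$k{\left(g,E \right)} = 1$ ($k{\left(g,E \right)} = \frac{g + E}{g + E} = \frac{E + g}{E + g} = 1$)
$\left(U{\left(48,-48 \right)} - 116237\right) + k{\left(-93,199 \right)} = \left(\frac{746}{9} - 116237\right) + 1 = - \frac{1045387}{9} + 1 = - \frac{1045378}{9}$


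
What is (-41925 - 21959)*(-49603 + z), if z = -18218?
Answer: 4332676764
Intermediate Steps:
(-41925 - 21959)*(-49603 + z) = (-41925 - 21959)*(-49603 - 18218) = -63884*(-67821) = 4332676764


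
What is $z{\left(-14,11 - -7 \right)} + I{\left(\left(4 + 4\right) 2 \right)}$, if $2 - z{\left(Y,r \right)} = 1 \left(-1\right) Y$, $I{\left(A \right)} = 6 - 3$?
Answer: $-9$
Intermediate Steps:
$I{\left(A \right)} = 3$ ($I{\left(A \right)} = 6 - 3 = 3$)
$z{\left(Y,r \right)} = 2 + Y$ ($z{\left(Y,r \right)} = 2 - 1 \left(-1\right) Y = 2 - - Y = 2 + Y$)
$z{\left(-14,11 - -7 \right)} + I{\left(\left(4 + 4\right) 2 \right)} = \left(2 - 14\right) + 3 = -12 + 3 = -9$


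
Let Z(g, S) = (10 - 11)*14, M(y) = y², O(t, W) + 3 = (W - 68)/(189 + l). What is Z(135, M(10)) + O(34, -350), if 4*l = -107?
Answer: -1155/59 ≈ -19.576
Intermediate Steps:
l = -107/4 (l = (¼)*(-107) = -107/4 ≈ -26.750)
O(t, W) = -2219/649 + 4*W/649 (O(t, W) = -3 + (W - 68)/(189 - 107/4) = -3 + (-68 + W)/(649/4) = -3 + (-68 + W)*(4/649) = -3 + (-272/649 + 4*W/649) = -2219/649 + 4*W/649)
Z(g, S) = -14 (Z(g, S) = -1*14 = -14)
Z(135, M(10)) + O(34, -350) = -14 + (-2219/649 + (4/649)*(-350)) = -14 + (-2219/649 - 1400/649) = -14 - 329/59 = -1155/59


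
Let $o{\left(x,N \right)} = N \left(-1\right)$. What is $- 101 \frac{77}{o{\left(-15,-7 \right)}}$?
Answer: $-1111$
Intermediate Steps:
$o{\left(x,N \right)} = - N$
$- 101 \frac{77}{o{\left(-15,-7 \right)}} = - 101 \frac{77}{\left(-1\right) \left(-7\right)} = - 101 \cdot \frac{77}{7} = - 101 \cdot 77 \cdot \frac{1}{7} = \left(-101\right) 11 = -1111$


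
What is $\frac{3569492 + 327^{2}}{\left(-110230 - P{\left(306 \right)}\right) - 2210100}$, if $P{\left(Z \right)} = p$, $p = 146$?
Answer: $- \frac{3676421}{2320476} \approx -1.5843$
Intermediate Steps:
$P{\left(Z \right)} = 146$
$\frac{3569492 + 327^{2}}{\left(-110230 - P{\left(306 \right)}\right) - 2210100} = \frac{3569492 + 327^{2}}{\left(-110230 - 146\right) - 2210100} = \frac{3569492 + 106929}{\left(-110230 - 146\right) - 2210100} = \frac{3676421}{-110376 - 2210100} = \frac{3676421}{-2320476} = 3676421 \left(- \frac{1}{2320476}\right) = - \frac{3676421}{2320476}$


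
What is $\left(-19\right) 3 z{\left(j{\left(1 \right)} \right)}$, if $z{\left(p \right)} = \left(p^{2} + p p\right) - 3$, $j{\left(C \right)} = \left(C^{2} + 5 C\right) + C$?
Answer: $-5415$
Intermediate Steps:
$j{\left(C \right)} = C^{2} + 6 C$
$z{\left(p \right)} = -3 + 2 p^{2}$ ($z{\left(p \right)} = \left(p^{2} + p^{2}\right) - 3 = 2 p^{2} - 3 = -3 + 2 p^{2}$)
$\left(-19\right) 3 z{\left(j{\left(1 \right)} \right)} = \left(-19\right) 3 \left(-3 + 2 \left(1 \left(6 + 1\right)\right)^{2}\right) = - 57 \left(-3 + 2 \left(1 \cdot 7\right)^{2}\right) = - 57 \left(-3 + 2 \cdot 7^{2}\right) = - 57 \left(-3 + 2 \cdot 49\right) = - 57 \left(-3 + 98\right) = \left(-57\right) 95 = -5415$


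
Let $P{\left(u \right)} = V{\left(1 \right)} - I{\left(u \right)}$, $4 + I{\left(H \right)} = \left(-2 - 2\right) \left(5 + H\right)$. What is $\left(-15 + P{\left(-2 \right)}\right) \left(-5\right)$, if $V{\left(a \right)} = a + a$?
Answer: $-15$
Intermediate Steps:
$V{\left(a \right)} = 2 a$
$I{\left(H \right)} = -24 - 4 H$ ($I{\left(H \right)} = -4 + \left(-2 - 2\right) \left(5 + H\right) = -4 - 4 \left(5 + H\right) = -4 - \left(20 + 4 H\right) = -24 - 4 H$)
$P{\left(u \right)} = 26 + 4 u$ ($P{\left(u \right)} = 2 \cdot 1 - \left(-24 - 4 u\right) = 2 + \left(24 + 4 u\right) = 26 + 4 u$)
$\left(-15 + P{\left(-2 \right)}\right) \left(-5\right) = \left(-15 + \left(26 + 4 \left(-2\right)\right)\right) \left(-5\right) = \left(-15 + \left(26 - 8\right)\right) \left(-5\right) = \left(-15 + 18\right) \left(-5\right) = 3 \left(-5\right) = -15$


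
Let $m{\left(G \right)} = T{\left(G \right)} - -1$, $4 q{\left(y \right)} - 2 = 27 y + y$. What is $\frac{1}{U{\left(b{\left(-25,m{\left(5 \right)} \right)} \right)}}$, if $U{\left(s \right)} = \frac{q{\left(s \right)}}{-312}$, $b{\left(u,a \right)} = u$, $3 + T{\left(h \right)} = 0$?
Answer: $\frac{624}{349} \approx 1.788$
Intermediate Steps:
$T{\left(h \right)} = -3$ ($T{\left(h \right)} = -3 + 0 = -3$)
$q{\left(y \right)} = \frac{1}{2} + 7 y$ ($q{\left(y \right)} = \frac{1}{2} + \frac{27 y + y}{4} = \frac{1}{2} + \frac{28 y}{4} = \frac{1}{2} + 7 y$)
$m{\left(G \right)} = -2$ ($m{\left(G \right)} = -3 - -1 = -3 + 1 = -2$)
$U{\left(s \right)} = - \frac{1}{624} - \frac{7 s}{312}$ ($U{\left(s \right)} = \frac{\frac{1}{2} + 7 s}{-312} = \left(\frac{1}{2} + 7 s\right) \left(- \frac{1}{312}\right) = - \frac{1}{624} - \frac{7 s}{312}$)
$\frac{1}{U{\left(b{\left(-25,m{\left(5 \right)} \right)} \right)}} = \frac{1}{- \frac{1}{624} - - \frac{175}{312}} = \frac{1}{- \frac{1}{624} + \frac{175}{312}} = \frac{1}{\frac{349}{624}} = \frac{624}{349}$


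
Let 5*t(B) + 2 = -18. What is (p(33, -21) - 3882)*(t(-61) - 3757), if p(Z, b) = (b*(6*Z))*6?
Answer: 108429630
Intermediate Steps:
t(B) = -4 (t(B) = -⅖ + (⅕)*(-18) = -⅖ - 18/5 = -4)
p(Z, b) = 36*Z*b (p(Z, b) = (6*Z*b)*6 = 36*Z*b)
(p(33, -21) - 3882)*(t(-61) - 3757) = (36*33*(-21) - 3882)*(-4 - 3757) = (-24948 - 3882)*(-3761) = -28830*(-3761) = 108429630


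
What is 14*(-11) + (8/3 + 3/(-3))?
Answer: -457/3 ≈ -152.33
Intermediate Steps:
14*(-11) + (8/3 + 3/(-3)) = -154 + (8*(⅓) + 3*(-⅓)) = -154 + (8/3 - 1) = -154 + 5/3 = -457/3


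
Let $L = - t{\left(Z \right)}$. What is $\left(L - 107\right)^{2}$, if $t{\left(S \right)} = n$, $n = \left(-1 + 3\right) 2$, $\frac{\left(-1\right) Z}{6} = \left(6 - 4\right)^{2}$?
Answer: $12321$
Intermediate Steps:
$Z = -24$ ($Z = - 6 \left(6 - 4\right)^{2} = - 6 \cdot 2^{2} = \left(-6\right) 4 = -24$)
$n = 4$ ($n = 2 \cdot 2 = 4$)
$t{\left(S \right)} = 4$
$L = -4$ ($L = \left(-1\right) 4 = -4$)
$\left(L - 107\right)^{2} = \left(-4 - 107\right)^{2} = \left(-111\right)^{2} = 12321$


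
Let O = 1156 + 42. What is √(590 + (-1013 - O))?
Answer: I*√1621 ≈ 40.262*I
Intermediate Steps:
O = 1198
√(590 + (-1013 - O)) = √(590 + (-1013 - 1*1198)) = √(590 + (-1013 - 1198)) = √(590 - 2211) = √(-1621) = I*√1621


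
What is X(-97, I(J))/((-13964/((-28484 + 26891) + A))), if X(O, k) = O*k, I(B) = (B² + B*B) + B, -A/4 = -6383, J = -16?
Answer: 287938292/3491 ≈ 82480.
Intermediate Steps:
A = 25532 (A = -4*(-6383) = 25532)
I(B) = B + 2*B² (I(B) = (B² + B²) + B = 2*B² + B = B + 2*B²)
X(-97, I(J))/((-13964/((-28484 + 26891) + A))) = (-(-1552)*(1 + 2*(-16)))/((-13964/((-28484 + 26891) + 25532))) = (-(-1552)*(1 - 32))/((-13964/(-1593 + 25532))) = (-(-1552)*(-31))/((-13964/23939)) = (-97*496)/((-13964*1/23939)) = -48112/(-13964/23939) = -48112*(-23939/13964) = 287938292/3491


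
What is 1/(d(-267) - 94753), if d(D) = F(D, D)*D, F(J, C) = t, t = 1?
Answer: -1/95020 ≈ -1.0524e-5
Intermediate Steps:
F(J, C) = 1
d(D) = D (d(D) = 1*D = D)
1/(d(-267) - 94753) = 1/(-267 - 94753) = 1/(-95020) = -1/95020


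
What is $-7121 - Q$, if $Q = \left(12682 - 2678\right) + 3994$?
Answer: $-21119$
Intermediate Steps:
$Q = 13998$ ($Q = 10004 + 3994 = 13998$)
$-7121 - Q = -7121 - 13998 = -21119$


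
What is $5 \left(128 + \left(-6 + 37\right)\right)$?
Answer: $795$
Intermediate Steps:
$5 \left(128 + \left(-6 + 37\right)\right) = 5 \left(128 + 31\right) = 5 \cdot 159 = 795$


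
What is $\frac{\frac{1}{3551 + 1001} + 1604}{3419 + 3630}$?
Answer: $\frac{7301409}{32087048} \approx 0.22755$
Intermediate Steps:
$\frac{\frac{1}{3551 + 1001} + 1604}{3419 + 3630} = \frac{\frac{1}{4552} + 1604}{7049} = \left(\frac{1}{4552} + 1604\right) \frac{1}{7049} = \frac{7301409}{4552} \cdot \frac{1}{7049} = \frac{7301409}{32087048}$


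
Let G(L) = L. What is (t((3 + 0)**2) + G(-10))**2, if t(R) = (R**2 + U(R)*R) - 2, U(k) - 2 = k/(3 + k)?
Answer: 140625/16 ≈ 8789.1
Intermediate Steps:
U(k) = 2 + k/(3 + k)
t(R) = -2 + R**2 + 3*R*(2 + R)/(3 + R) (t(R) = (R**2 + (3*(2 + R)/(3 + R))*R) - 2 = (R**2 + 3*R*(2 + R)/(3 + R)) - 2 = -2 + R**2 + 3*R*(2 + R)/(3 + R))
(t((3 + 0)**2) + G(-10))**2 = ((-6 + ((3 + 0)**2)**3 + 4*(3 + 0)**2 + 6*((3 + 0)**2)**2)/(3 + (3 + 0)**2) - 10)**2 = ((-6 + (3**2)**3 + 4*3**2 + 6*(3**2)**2)/(3 + 3**2) - 10)**2 = ((-6 + 9**3 + 4*9 + 6*9**2)/(3 + 9) - 10)**2 = ((-6 + 729 + 36 + 6*81)/12 - 10)**2 = ((-6 + 729 + 36 + 486)/12 - 10)**2 = ((1/12)*1245 - 10)**2 = (415/4 - 10)**2 = (375/4)**2 = 140625/16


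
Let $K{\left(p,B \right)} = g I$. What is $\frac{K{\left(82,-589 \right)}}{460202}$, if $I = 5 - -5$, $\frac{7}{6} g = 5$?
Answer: $\frac{150}{1610707} \approx 9.3127 \cdot 10^{-5}$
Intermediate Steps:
$g = \frac{30}{7}$ ($g = \frac{6}{7} \cdot 5 = \frac{30}{7} \approx 4.2857$)
$I = 10$ ($I = 5 + 5 = 10$)
$K{\left(p,B \right)} = \frac{300}{7}$ ($K{\left(p,B \right)} = \frac{30}{7} \cdot 10 = \frac{300}{7}$)
$\frac{K{\left(82,-589 \right)}}{460202} = \frac{300}{7 \cdot 460202} = \frac{300}{7} \cdot \frac{1}{460202} = \frac{150}{1610707}$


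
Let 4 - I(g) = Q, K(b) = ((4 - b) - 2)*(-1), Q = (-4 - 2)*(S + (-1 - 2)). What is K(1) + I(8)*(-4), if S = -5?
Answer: 175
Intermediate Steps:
Q = 48 (Q = (-4 - 2)*(-5 + (-1 - 2)) = -6*(-5 - 3) = -6*(-8) = 48)
K(b) = -2 + b (K(b) = (2 - b)*(-1) = -2 + b)
I(g) = -44 (I(g) = 4 - 1*48 = 4 - 48 = -44)
K(1) + I(8)*(-4) = (-2 + 1) - 44*(-4) = -1 + 176 = 175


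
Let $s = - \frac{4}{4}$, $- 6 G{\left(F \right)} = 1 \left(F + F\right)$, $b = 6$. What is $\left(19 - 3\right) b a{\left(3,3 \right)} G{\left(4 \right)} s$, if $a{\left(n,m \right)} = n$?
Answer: $384$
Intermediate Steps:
$G{\left(F \right)} = - \frac{F}{3}$ ($G{\left(F \right)} = - \frac{1 \left(F + F\right)}{6} = - \frac{1 \cdot 2 F}{6} = - \frac{2 F}{6} = - \frac{F}{3}$)
$s = -1$ ($s = \left(-4\right) \frac{1}{4} = -1$)
$\left(19 - 3\right) b a{\left(3,3 \right)} G{\left(4 \right)} s = \left(19 - 3\right) 6 \cdot 3 \left(\left(- \frac{1}{3}\right) 4\right) \left(-1\right) = \left(19 - 3\right) 6 \cdot 3 \left(- \frac{4}{3}\right) \left(-1\right) = 16 \cdot 6 \left(\left(-4\right) \left(-1\right)\right) = 96 \cdot 4 = 384$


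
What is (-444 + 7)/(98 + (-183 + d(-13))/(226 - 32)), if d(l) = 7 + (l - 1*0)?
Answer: -84778/18823 ≈ -4.5040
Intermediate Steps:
d(l) = 7 + l (d(l) = 7 + (l + 0) = 7 + l)
(-444 + 7)/(98 + (-183 + d(-13))/(226 - 32)) = (-444 + 7)/(98 + (-183 + (7 - 13))/(226 - 32)) = -437/(98 + (-183 - 6)/194) = -437/(98 - 189*1/194) = -437/(98 - 189/194) = -437/18823/194 = -437*194/18823 = -84778/18823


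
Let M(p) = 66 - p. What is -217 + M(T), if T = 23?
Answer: -174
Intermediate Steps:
-217 + M(T) = -217 + (66 - 1*23) = -217 + (66 - 23) = -217 + 43 = -174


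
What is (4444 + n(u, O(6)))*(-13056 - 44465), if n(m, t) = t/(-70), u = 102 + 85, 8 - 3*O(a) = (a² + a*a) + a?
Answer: -766927493/3 ≈ -2.5564e+8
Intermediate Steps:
O(a) = 8/3 - 2*a²/3 - a/3 (O(a) = 8/3 - ((a² + a*a) + a)/3 = 8/3 - ((a² + a²) + a)/3 = 8/3 - (2*a² + a)/3 = 8/3 - (a + 2*a²)/3 = 8/3 + (-2*a²/3 - a/3) = 8/3 - 2*a²/3 - a/3)
u = 187
n(m, t) = -t/70 (n(m, t) = t*(-1/70) = -t/70)
(4444 + n(u, O(6)))*(-13056 - 44465) = (4444 - (8/3 - ⅔*6² - ⅓*6)/70)*(-13056 - 44465) = (4444 - (8/3 - ⅔*36 - 2)/70)*(-57521) = (4444 - (8/3 - 24 - 2)/70)*(-57521) = (4444 - 1/70*(-70/3))*(-57521) = (4444 + ⅓)*(-57521) = (13333/3)*(-57521) = -766927493/3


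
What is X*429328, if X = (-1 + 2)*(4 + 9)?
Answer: 5581264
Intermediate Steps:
X = 13 (X = 1*13 = 13)
X*429328 = 13*429328 = 5581264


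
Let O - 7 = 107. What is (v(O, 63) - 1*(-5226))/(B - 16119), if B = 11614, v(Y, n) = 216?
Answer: -5442/4505 ≈ -1.2080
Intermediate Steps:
O = 114 (O = 7 + 107 = 114)
(v(O, 63) - 1*(-5226))/(B - 16119) = (216 - 1*(-5226))/(11614 - 16119) = (216 + 5226)/(-4505) = 5442*(-1/4505) = -5442/4505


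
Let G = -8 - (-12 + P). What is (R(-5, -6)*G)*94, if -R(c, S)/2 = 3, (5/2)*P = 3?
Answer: -7896/5 ≈ -1579.2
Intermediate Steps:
P = 6/5 (P = (⅖)*3 = 6/5 ≈ 1.2000)
R(c, S) = -6 (R(c, S) = -2*3 = -6)
G = 14/5 (G = -8 - (-12 + 6/5) = -8 - 1*(-54/5) = -8 + 54/5 = 14/5 ≈ 2.8000)
(R(-5, -6)*G)*94 = -6*14/5*94 = -84/5*94 = -7896/5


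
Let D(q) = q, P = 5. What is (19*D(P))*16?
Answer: 1520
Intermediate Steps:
(19*D(P))*16 = (19*5)*16 = 95*16 = 1520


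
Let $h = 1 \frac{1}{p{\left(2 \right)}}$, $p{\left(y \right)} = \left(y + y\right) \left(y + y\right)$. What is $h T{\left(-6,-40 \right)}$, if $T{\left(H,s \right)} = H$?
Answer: $- \frac{3}{8} \approx -0.375$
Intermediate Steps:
$p{\left(y \right)} = 4 y^{2}$ ($p{\left(y \right)} = 2 y 2 y = 4 y^{2}$)
$h = \frac{1}{16}$ ($h = 1 \frac{1}{4 \cdot 2^{2}} = 1 \frac{1}{4 \cdot 4} = 1 \cdot \frac{1}{16} = \frac{1}{16} \approx 0.0625$)
$h T{\left(-6,-40 \right)} = \frac{1}{16} \left(-6\right) = - \frac{3}{8}$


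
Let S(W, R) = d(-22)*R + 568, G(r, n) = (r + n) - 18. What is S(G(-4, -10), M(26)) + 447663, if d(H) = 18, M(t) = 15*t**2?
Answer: 630751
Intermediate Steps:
G(r, n) = -18 + n + r (G(r, n) = (n + r) - 18 = -18 + n + r)
S(W, R) = 568 + 18*R (S(W, R) = 18*R + 568 = 568 + 18*R)
S(G(-4, -10), M(26)) + 447663 = (568 + 18*(15*26**2)) + 447663 = (568 + 18*(15*676)) + 447663 = (568 + 18*10140) + 447663 = (568 + 182520) + 447663 = 183088 + 447663 = 630751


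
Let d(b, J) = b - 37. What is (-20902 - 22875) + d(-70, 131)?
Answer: -43884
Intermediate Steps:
d(b, J) = -37 + b
(-20902 - 22875) + d(-70, 131) = (-20902 - 22875) + (-37 - 70) = -43777 - 107 = -43884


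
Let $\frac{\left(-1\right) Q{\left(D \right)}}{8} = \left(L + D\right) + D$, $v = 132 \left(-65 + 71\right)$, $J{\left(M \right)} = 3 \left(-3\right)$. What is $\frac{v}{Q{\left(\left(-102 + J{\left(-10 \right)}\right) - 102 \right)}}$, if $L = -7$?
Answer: $\frac{99}{433} \approx 0.22864$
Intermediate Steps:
$J{\left(M \right)} = -9$
$v = 792$ ($v = 132 \cdot 6 = 792$)
$Q{\left(D \right)} = 56 - 16 D$ ($Q{\left(D \right)} = - 8 \left(\left(-7 + D\right) + D\right) = - 8 \left(-7 + 2 D\right) = 56 - 16 D$)
$\frac{v}{Q{\left(\left(-102 + J{\left(-10 \right)}\right) - 102 \right)}} = \frac{792}{56 - 16 \left(\left(-102 - 9\right) - 102\right)} = \frac{792}{56 - 16 \left(-111 - 102\right)} = \frac{792}{56 - -3408} = \frac{792}{56 + 3408} = \frac{792}{3464} = 792 \cdot \frac{1}{3464} = \frac{99}{433}$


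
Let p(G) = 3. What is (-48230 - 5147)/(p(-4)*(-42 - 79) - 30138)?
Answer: 53377/30501 ≈ 1.7500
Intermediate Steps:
(-48230 - 5147)/(p(-4)*(-42 - 79) - 30138) = (-48230 - 5147)/(3*(-42 - 79) - 30138) = -53377/(3*(-121) - 30138) = -53377/(-363 - 30138) = -53377/(-30501) = -53377*(-1/30501) = 53377/30501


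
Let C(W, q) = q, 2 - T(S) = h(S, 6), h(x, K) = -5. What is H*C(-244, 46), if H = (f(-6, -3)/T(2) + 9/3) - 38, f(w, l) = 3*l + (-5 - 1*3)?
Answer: -12052/7 ≈ -1721.7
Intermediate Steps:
f(w, l) = -8 + 3*l (f(w, l) = 3*l + (-5 - 3) = 3*l - 8 = -8 + 3*l)
T(S) = 7 (T(S) = 2 - 1*(-5) = 2 + 5 = 7)
H = -262/7 (H = ((-8 + 3*(-3))/7 + 9/3) - 38 = ((-8 - 9)*(1/7) + 9*(1/3)) - 38 = (-17*1/7 + 3) - 38 = (-17/7 + 3) - 38 = 4/7 - 38 = -262/7 ≈ -37.429)
H*C(-244, 46) = -262/7*46 = -12052/7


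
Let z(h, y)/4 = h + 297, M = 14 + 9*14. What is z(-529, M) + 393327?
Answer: 392399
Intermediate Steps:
M = 140 (M = 14 + 126 = 140)
z(h, y) = 1188 + 4*h (z(h, y) = 4*(h + 297) = 4*(297 + h) = 1188 + 4*h)
z(-529, M) + 393327 = (1188 + 4*(-529)) + 393327 = (1188 - 2116) + 393327 = -928 + 393327 = 392399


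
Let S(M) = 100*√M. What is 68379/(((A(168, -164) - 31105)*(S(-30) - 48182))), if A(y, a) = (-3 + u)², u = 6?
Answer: 71622543/1569540263824 + 74325*I*√30/784770131912 ≈ 4.5633e-5 + 5.1874e-7*I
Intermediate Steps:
A(y, a) = 9 (A(y, a) = (-3 + 6)² = 3² = 9)
68379/(((A(168, -164) - 31105)*(S(-30) - 48182))) = 68379/(((9 - 31105)*(100*√(-30) - 48182))) = 68379/((-31096*(100*(I*√30) - 48182))) = 68379/((-31096*(100*I*√30 - 48182))) = 68379/((-31096*(-48182 + 100*I*√30))) = 68379/(1498267472 - 3109600*I*√30)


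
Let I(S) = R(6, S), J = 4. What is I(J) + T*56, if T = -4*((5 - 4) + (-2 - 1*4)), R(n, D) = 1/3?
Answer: 3361/3 ≈ 1120.3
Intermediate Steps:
R(n, D) = ⅓ (R(n, D) = 1*(⅓) = ⅓)
I(S) = ⅓
T = 20 (T = -4*(1 + (-2 - 4)) = -4*(1 - 6) = -4*(-5) = 20)
I(J) + T*56 = ⅓ + 20*56 = ⅓ + 1120 = 3361/3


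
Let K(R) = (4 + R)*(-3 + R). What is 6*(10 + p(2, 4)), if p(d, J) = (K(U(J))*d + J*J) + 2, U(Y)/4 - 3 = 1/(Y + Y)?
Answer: 2049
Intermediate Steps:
U(Y) = 12 + 2/Y (U(Y) = 12 + 4/(Y + Y) = 12 + 4/((2*Y)) = 12 + 4*(1/(2*Y)) = 12 + 2/Y)
K(R) = (-3 + R)*(4 + R)
p(d, J) = 2 + J² + d*((12 + 2/J)² + 2/J) (p(d, J) = ((-12 + (12 + 2/J) + (12 + 2/J)²)*d + J*J) + 2 = (((12 + 2/J)² + 2/J)*d + J²) + 2 = (d*((12 + 2/J)² + 2/J) + J²) + 2 = (J² + d*((12 + 2/J)² + 2/J)) + 2 = 2 + J² + d*((12 + 2/J)² + 2/J))
6*(10 + p(2, 4)) = 6*(10 + (2 + 4² + 144*2 + 4*2/4² + 50*2/4)) = 6*(10 + (2 + 16 + 288 + 4*2*(1/16) + 50*2*(¼))) = 6*(10 + (2 + 16 + 288 + ½ + 25)) = 6*(10 + 663/2) = 6*(683/2) = 2049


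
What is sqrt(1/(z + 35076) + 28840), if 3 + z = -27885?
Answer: sqrt(372521552037)/3594 ≈ 169.82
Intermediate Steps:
z = -27888 (z = -3 - 27885 = -27888)
sqrt(1/(z + 35076) + 28840) = sqrt(1/(-27888 + 35076) + 28840) = sqrt(1/7188 + 28840) = sqrt(207301921/7188) = sqrt(372521552037)/3594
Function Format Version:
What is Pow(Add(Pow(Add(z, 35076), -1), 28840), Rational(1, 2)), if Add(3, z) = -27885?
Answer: Mul(Rational(1, 3594), Pow(372521552037, Rational(1, 2))) ≈ 169.82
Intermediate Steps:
z = -27888 (z = Add(-3, -27885) = -27888)
Pow(Add(Pow(Add(z, 35076), -1), 28840), Rational(1, 2)) = Pow(Add(Pow(Add(-27888, 35076), -1), 28840), Rational(1, 2)) = Pow(Add(Pow(7188, -1), 28840), Rational(1, 2)) = Pow(Add(Rational(1, 7188), 28840), Rational(1, 2)) = Pow(Rational(207301921, 7188), Rational(1, 2)) = Mul(Rational(1, 3594), Pow(372521552037, Rational(1, 2)))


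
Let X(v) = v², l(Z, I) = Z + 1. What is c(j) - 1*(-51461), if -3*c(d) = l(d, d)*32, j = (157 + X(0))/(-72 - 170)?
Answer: 18678983/363 ≈ 51457.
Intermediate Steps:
l(Z, I) = 1 + Z
j = -157/242 (j = (157 + 0²)/(-72 - 170) = (157 + 0)/(-242) = 157*(-1/242) = -157/242 ≈ -0.64876)
c(d) = -32/3 - 32*d/3 (c(d) = -(1 + d)*32/3 = -(32 + 32*d)/3 = -32/3 - 32*d/3)
c(j) - 1*(-51461) = (-32/3 - 32/3*(-157/242)) - 1*(-51461) = (-32/3 + 2512/363) + 51461 = -1360/363 + 51461 = 18678983/363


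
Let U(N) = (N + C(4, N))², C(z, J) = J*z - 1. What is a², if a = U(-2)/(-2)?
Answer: 14641/4 ≈ 3660.3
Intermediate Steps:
C(z, J) = -1 + J*z
U(N) = (-1 + 5*N)² (U(N) = (N + (-1 + N*4))² = (N + (-1 + 4*N))² = (-1 + 5*N)²)
a = -121/2 (a = (-1 + 5*(-2))²/(-2) = (-1 - 10)²*(-½) = (-11)²*(-½) = 121*(-½) = -121/2 ≈ -60.500)
a² = (-121/2)² = 14641/4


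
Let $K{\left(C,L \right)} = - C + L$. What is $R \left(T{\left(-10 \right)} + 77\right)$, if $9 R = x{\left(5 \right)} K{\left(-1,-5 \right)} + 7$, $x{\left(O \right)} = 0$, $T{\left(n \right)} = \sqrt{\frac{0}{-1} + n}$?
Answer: $\frac{539}{9} + \frac{7 i \sqrt{10}}{9} \approx 59.889 + 2.4595 i$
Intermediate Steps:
$T{\left(n \right)} = \sqrt{n}$ ($T{\left(n \right)} = \sqrt{0 \left(-1\right) + n} = \sqrt{0 + n} = \sqrt{n}$)
$K{\left(C,L \right)} = L - C$
$R = \frac{7}{9}$ ($R = \frac{0 \left(-5 - -1\right) + 7}{9} = \frac{0 \left(-5 + 1\right) + 7}{9} = \frac{0 \left(-4\right) + 7}{9} = \frac{0 + 7}{9} = \frac{1}{9} \cdot 7 = \frac{7}{9} \approx 0.77778$)
$R \left(T{\left(-10 \right)} + 77\right) = \frac{7 \left(\sqrt{-10} + 77\right)}{9} = \frac{7 \left(i \sqrt{10} + 77\right)}{9} = \frac{7 \left(77 + i \sqrt{10}\right)}{9} = \frac{539}{9} + \frac{7 i \sqrt{10}}{9}$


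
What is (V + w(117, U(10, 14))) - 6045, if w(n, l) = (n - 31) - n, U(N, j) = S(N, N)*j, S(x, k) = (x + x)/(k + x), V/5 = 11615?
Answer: 51999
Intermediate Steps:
V = 58075 (V = 5*11615 = 58075)
S(x, k) = 2*x/(k + x) (S(x, k) = (2*x)/(k + x) = 2*x/(k + x))
U(N, j) = j (U(N, j) = (2*N/(N + N))*j = (2*N/((2*N)))*j = (2*N*(1/(2*N)))*j = 1*j = j)
w(n, l) = -31 (w(n, l) = (-31 + n) - n = -31)
(V + w(117, U(10, 14))) - 6045 = (58075 - 31) - 6045 = 58044 - 6045 = 51999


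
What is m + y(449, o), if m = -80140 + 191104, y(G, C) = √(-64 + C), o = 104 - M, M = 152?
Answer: 110964 + 4*I*√7 ≈ 1.1096e+5 + 10.583*I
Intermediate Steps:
o = -48 (o = 104 - 1*152 = 104 - 152 = -48)
m = 110964
m + y(449, o) = 110964 + √(-64 - 48) = 110964 + √(-112) = 110964 + 4*I*√7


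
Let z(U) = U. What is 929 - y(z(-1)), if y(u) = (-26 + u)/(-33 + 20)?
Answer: 12050/13 ≈ 926.92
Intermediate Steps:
y(u) = 2 - u/13 (y(u) = (-26 + u)/(-13) = (-26 + u)*(-1/13) = 2 - u/13)
929 - y(z(-1)) = 929 - (2 - 1/13*(-1)) = 929 - (2 + 1/13) = 929 - 1*27/13 = 929 - 27/13 = 12050/13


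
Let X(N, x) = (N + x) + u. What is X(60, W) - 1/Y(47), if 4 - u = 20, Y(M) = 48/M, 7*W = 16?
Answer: 15223/336 ≈ 45.307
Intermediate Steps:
W = 16/7 (W = (⅐)*16 = 16/7 ≈ 2.2857)
u = -16 (u = 4 - 1*20 = 4 - 20 = -16)
X(N, x) = -16 + N + x (X(N, x) = (N + x) - 16 = -16 + N + x)
X(60, W) - 1/Y(47) = (-16 + 60 + 16/7) - 1/(48/47) = 324/7 - 1/(48*(1/47)) = 324/7 - 1/48/47 = 324/7 - 1*47/48 = 324/7 - 47/48 = 15223/336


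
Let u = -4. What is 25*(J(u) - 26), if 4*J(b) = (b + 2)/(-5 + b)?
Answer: -11675/18 ≈ -648.61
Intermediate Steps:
J(b) = (2 + b)/(4*(-5 + b)) (J(b) = ((b + 2)/(-5 + b))/4 = ((2 + b)/(-5 + b))/4 = (2 + b)/(4*(-5 + b)))
25*(J(u) - 26) = 25*((2 - 4)/(4*(-5 - 4)) - 26) = 25*((¼)*(-2)/(-9) - 26) = 25*((¼)*(-⅑)*(-2) - 26) = 25*(1/18 - 26) = 25*(-467/18) = -11675/18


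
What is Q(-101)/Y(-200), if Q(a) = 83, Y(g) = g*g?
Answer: 83/40000 ≈ 0.0020750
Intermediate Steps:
Y(g) = g²
Q(-101)/Y(-200) = 83/((-200)²) = 83/40000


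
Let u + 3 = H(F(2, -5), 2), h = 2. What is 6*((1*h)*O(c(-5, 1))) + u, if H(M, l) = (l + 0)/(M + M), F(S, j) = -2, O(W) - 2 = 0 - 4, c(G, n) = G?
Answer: -55/2 ≈ -27.500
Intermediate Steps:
O(W) = -2 (O(W) = 2 + (0 - 4) = 2 - 4 = -2)
H(M, l) = l/(2*M) (H(M, l) = l/((2*M)) = l*(1/(2*M)) = l/(2*M))
u = -7/2 (u = -3 + (½)*2/(-2) = -3 + (½)*2*(-½) = -3 - ½ = -7/2 ≈ -3.5000)
6*((1*h)*O(c(-5, 1))) + u = 6*((1*2)*(-2)) - 7/2 = 6*(2*(-2)) - 7/2 = 6*(-4) - 7/2 = -24 - 7/2 = -55/2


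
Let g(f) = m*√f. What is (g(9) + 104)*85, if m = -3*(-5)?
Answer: 12665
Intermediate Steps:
m = 15
g(f) = 15*√f
(g(9) + 104)*85 = (15*√9 + 104)*85 = (15*3 + 104)*85 = (45 + 104)*85 = 149*85 = 12665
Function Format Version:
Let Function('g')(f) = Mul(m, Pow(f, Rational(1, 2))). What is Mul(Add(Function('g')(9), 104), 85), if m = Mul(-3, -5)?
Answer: 12665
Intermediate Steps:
m = 15
Function('g')(f) = Mul(15, Pow(f, Rational(1, 2)))
Mul(Add(Function('g')(9), 104), 85) = Mul(Add(Mul(15, Pow(9, Rational(1, 2))), 104), 85) = Mul(Add(Mul(15, 3), 104), 85) = Mul(Add(45, 104), 85) = Mul(149, 85) = 12665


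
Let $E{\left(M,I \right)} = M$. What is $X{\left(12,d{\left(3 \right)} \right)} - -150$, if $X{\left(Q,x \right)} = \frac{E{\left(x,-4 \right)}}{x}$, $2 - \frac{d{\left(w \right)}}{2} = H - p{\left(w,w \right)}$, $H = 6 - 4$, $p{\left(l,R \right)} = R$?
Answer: $151$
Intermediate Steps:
$H = 2$ ($H = 6 - 4 = 2$)
$d{\left(w \right)} = 2 w$ ($d{\left(w \right)} = 4 - 2 \left(2 - w\right) = 4 + \left(-4 + 2 w\right) = 2 w$)
$X{\left(Q,x \right)} = 1$ ($X{\left(Q,x \right)} = \frac{x}{x} = 1$)
$X{\left(12,d{\left(3 \right)} \right)} - -150 = 1 - -150 = 1 + 150 = 151$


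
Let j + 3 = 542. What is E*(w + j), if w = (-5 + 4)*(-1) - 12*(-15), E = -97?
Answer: -69840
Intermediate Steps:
j = 539 (j = -3 + 542 = 539)
w = 181 (w = -1*(-1) + 180 = 1 + 180 = 181)
E*(w + j) = -97*(181 + 539) = -97*720 = -69840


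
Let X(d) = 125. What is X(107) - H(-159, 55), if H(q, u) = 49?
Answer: 76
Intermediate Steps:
X(107) - H(-159, 55) = 125 - 1*49 = 125 - 49 = 76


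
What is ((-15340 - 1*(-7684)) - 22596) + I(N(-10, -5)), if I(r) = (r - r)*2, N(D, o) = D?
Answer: -30252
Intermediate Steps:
I(r) = 0 (I(r) = 0*2 = 0)
((-15340 - 1*(-7684)) - 22596) + I(N(-10, -5)) = ((-15340 - 1*(-7684)) - 22596) + 0 = ((-15340 + 7684) - 22596) + 0 = (-7656 - 22596) + 0 = -30252 + 0 = -30252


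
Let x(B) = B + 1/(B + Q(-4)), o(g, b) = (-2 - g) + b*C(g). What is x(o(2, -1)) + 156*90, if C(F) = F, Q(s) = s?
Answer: 140339/10 ≈ 14034.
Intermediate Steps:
o(g, b) = -2 - g + b*g (o(g, b) = (-2 - g) + b*g = -2 - g + b*g)
x(B) = B + 1/(-4 + B) (x(B) = B + 1/(B - 4) = B + 1/(-4 + B))
x(o(2, -1)) + 156*90 = (1 + (-2 - 1*2 - 1*2)² - 4*(-2 - 1*2 - 1*2))/(-4 + (-2 - 1*2 - 1*2)) + 156*90 = (1 + (-2 - 2 - 2)² - 4*(-2 - 2 - 2))/(-4 + (-2 - 2 - 2)) + 14040 = (1 + (-6)² - 4*(-6))/(-4 - 6) + 14040 = (1 + 36 + 24)/(-10) + 14040 = -⅒*61 + 14040 = -61/10 + 14040 = 140339/10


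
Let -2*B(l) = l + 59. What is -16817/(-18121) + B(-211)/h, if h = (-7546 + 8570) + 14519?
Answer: 262763827/281654703 ≈ 0.93293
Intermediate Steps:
h = 15543 (h = 1024 + 14519 = 15543)
B(l) = -59/2 - l/2 (B(l) = -(l + 59)/2 = -(59 + l)/2 = -59/2 - l/2)
-16817/(-18121) + B(-211)/h = -16817/(-18121) + (-59/2 - ½*(-211))/15543 = -16817*(-1/18121) + (-59/2 + 211/2)*(1/15543) = 16817/18121 + 76*(1/15543) = 16817/18121 + 76/15543 = 262763827/281654703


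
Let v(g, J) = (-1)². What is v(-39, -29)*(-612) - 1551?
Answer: -2163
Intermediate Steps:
v(g, J) = 1
v(-39, -29)*(-612) - 1551 = 1*(-612) - 1551 = -612 - 1551 = -2163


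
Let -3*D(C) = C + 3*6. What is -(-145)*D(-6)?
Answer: -580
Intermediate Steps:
D(C) = -6 - C/3 (D(C) = -(C + 3*6)/3 = -(C + 18)/3 = -(18 + C)/3 = -6 - C/3)
-(-145)*D(-6) = -(-145)*(-6 - ⅓*(-6)) = -(-145)*(-6 + 2) = -(-145)*(-4) = -145*4 = -580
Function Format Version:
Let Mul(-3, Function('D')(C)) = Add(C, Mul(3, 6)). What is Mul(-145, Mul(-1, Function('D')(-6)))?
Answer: -580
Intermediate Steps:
Function('D')(C) = Add(-6, Mul(Rational(-1, 3), C)) (Function('D')(C) = Mul(Rational(-1, 3), Add(C, Mul(3, 6))) = Mul(Rational(-1, 3), Add(C, 18)) = Mul(Rational(-1, 3), Add(18, C)) = Add(-6, Mul(Rational(-1, 3), C)))
Mul(-145, Mul(-1, Function('D')(-6))) = Mul(-145, Mul(-1, Add(-6, Mul(Rational(-1, 3), -6)))) = Mul(-145, Mul(-1, Add(-6, 2))) = Mul(-145, Mul(-1, -4)) = Mul(-145, 4) = -580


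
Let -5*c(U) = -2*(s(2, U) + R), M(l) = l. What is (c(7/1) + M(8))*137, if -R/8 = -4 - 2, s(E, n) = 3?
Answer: 19454/5 ≈ 3890.8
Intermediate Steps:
R = 48 (R = -8*(-4 - 2) = -8*(-6) = 48)
c(U) = 102/5 (c(U) = -(-2)*(3 + 48)/5 = -(-2)*51/5 = -1/5*(-102) = 102/5)
(c(7/1) + M(8))*137 = (102/5 + 8)*137 = (142/5)*137 = 19454/5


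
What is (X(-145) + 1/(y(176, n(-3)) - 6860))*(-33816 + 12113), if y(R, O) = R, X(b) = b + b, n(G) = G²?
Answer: 42068248783/6684 ≈ 6.2939e+6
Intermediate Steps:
X(b) = 2*b
(X(-145) + 1/(y(176, n(-3)) - 6860))*(-33816 + 12113) = (2*(-145) + 1/(176 - 6860))*(-33816 + 12113) = (-290 + 1/(-6684))*(-21703) = (-290 - 1/6684)*(-21703) = -1938361/6684*(-21703) = 42068248783/6684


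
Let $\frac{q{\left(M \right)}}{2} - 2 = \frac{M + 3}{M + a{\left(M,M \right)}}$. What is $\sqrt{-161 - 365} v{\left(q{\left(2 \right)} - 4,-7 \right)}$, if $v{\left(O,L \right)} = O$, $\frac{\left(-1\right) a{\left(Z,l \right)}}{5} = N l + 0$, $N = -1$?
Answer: $\frac{5 i \sqrt{526}}{6} \approx 19.112 i$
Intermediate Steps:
$a{\left(Z,l \right)} = 5 l$ ($a{\left(Z,l \right)} = - 5 \left(- l + 0\right) = - 5 \left(- l\right) = 5 l$)
$q{\left(M \right)} = 4 + \frac{3 + M}{3 M}$ ($q{\left(M \right)} = 4 + 2 \frac{M + 3}{M + 5 M} = 4 + 2 \frac{3 + M}{6 M} = 4 + \frac{3 + M}{3 M}$)
$\sqrt{-161 - 365} v{\left(q{\left(2 \right)} - 4,-7 \right)} = \sqrt{-161 - 365} \left(\left(\frac{13}{3} + \frac{1}{2}\right) - 4\right) = \sqrt{-526} \left(\left(\frac{13}{3} + \frac{1}{2}\right) - 4\right) = i \sqrt{526} \left(\frac{29}{6} - 4\right) = i \sqrt{526} \cdot \frac{5}{6} = \frac{5 i \sqrt{526}}{6}$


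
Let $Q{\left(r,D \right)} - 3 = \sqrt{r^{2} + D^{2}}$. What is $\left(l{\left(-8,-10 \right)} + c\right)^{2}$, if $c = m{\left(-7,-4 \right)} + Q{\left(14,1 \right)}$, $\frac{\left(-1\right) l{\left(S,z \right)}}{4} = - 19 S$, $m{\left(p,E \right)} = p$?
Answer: $\left(612 - \sqrt{197}\right)^{2} \approx 3.5756 \cdot 10^{5}$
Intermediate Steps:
$Q{\left(r,D \right)} = 3 + \sqrt{D^{2} + r^{2}}$ ($Q{\left(r,D \right)} = 3 + \sqrt{r^{2} + D^{2}} = 3 + \sqrt{D^{2} + r^{2}}$)
$l{\left(S,z \right)} = 76 S$ ($l{\left(S,z \right)} = - 4 \left(- 19 S\right) = 76 S$)
$c = -4 + \sqrt{197}$ ($c = -7 + \left(3 + \sqrt{1^{2} + 14^{2}}\right) = -7 + \left(3 + \sqrt{1 + 196}\right) = -7 + \left(3 + \sqrt{197}\right) = -4 + \sqrt{197} \approx 10.036$)
$\left(l{\left(-8,-10 \right)} + c\right)^{2} = \left(76 \left(-8\right) - \left(4 - \sqrt{197}\right)\right)^{2} = \left(-608 - \left(4 - \sqrt{197}\right)\right)^{2} = \left(-612 + \sqrt{197}\right)^{2}$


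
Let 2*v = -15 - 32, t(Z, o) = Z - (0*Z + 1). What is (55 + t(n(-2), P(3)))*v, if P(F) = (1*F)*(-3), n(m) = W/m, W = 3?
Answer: -4935/4 ≈ -1233.8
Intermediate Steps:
n(m) = 3/m
P(F) = -3*F (P(F) = F*(-3) = -3*F)
t(Z, o) = -1 + Z (t(Z, o) = Z - (0 + 1) = Z - 1*1 = Z - 1 = -1 + Z)
v = -47/2 (v = (-15 - 32)/2 = (½)*(-47) = -47/2 ≈ -23.500)
(55 + t(n(-2), P(3)))*v = (55 + (-1 + 3/(-2)))*(-47/2) = (55 + (-1 + 3*(-½)))*(-47/2) = (55 + (-1 - 3/2))*(-47/2) = (55 - 5/2)*(-47/2) = (105/2)*(-47/2) = -4935/4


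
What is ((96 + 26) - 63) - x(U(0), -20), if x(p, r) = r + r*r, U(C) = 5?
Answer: -321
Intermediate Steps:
x(p, r) = r + r²
((96 + 26) - 63) - x(U(0), -20) = ((96 + 26) - 63) - (-20)*(1 - 20) = (122 - 63) - (-20)*(-19) = 59 - 1*380 = 59 - 380 = -321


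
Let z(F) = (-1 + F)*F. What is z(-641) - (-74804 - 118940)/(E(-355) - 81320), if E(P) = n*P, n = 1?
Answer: 33610865606/81675 ≈ 4.1152e+5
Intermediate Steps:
z(F) = F*(-1 + F)
E(P) = P (E(P) = 1*P = P)
z(-641) - (-74804 - 118940)/(E(-355) - 81320) = -641*(-1 - 641) - (-74804 - 118940)/(-355 - 81320) = -641*(-642) - (-193744)/(-81675) = 411522 - (-193744)*(-1)/81675 = 411522 - 1*193744/81675 = 411522 - 193744/81675 = 33610865606/81675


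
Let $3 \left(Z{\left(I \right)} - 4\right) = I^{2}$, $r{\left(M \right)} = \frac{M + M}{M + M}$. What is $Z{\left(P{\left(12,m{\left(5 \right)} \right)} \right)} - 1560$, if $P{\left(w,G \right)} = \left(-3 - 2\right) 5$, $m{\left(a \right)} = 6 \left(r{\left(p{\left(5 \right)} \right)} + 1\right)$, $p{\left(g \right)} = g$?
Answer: $- \frac{4043}{3} \approx -1347.7$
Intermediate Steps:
$r{\left(M \right)} = 1$ ($r{\left(M \right)} = \frac{2 M}{2 M} = 2 M \frac{1}{2 M} = 1$)
$m{\left(a \right)} = 12$ ($m{\left(a \right)} = 6 \left(1 + 1\right) = 6 \cdot 2 = 12$)
$P{\left(w,G \right)} = -25$ ($P{\left(w,G \right)} = \left(-5\right) 5 = -25$)
$Z{\left(I \right)} = 4 + \frac{I^{2}}{3}$
$Z{\left(P{\left(12,m{\left(5 \right)} \right)} \right)} - 1560 = \left(4 + \frac{\left(-25\right)^{2}}{3}\right) - 1560 = \left(4 + \frac{1}{3} \cdot 625\right) - 1560 = \left(4 + \frac{625}{3}\right) - 1560 = \frac{637}{3} - 1560 = - \frac{4043}{3}$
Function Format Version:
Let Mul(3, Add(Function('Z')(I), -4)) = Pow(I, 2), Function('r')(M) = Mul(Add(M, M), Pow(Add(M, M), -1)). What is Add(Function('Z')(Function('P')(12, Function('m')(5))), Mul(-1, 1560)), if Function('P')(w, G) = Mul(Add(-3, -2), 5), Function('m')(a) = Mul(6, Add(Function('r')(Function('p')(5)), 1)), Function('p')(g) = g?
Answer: Rational(-4043, 3) ≈ -1347.7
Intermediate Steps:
Function('r')(M) = 1 (Function('r')(M) = Mul(Mul(2, M), Pow(Mul(2, M), -1)) = Mul(Mul(2, M), Mul(Rational(1, 2), Pow(M, -1))) = 1)
Function('m')(a) = 12 (Function('m')(a) = Mul(6, Add(1, 1)) = Mul(6, 2) = 12)
Function('P')(w, G) = -25 (Function('P')(w, G) = Mul(-5, 5) = -25)
Function('Z')(I) = Add(4, Mul(Rational(1, 3), Pow(I, 2)))
Add(Function('Z')(Function('P')(12, Function('m')(5))), Mul(-1, 1560)) = Add(Add(4, Mul(Rational(1, 3), Pow(-25, 2))), Mul(-1, 1560)) = Add(Add(4, Mul(Rational(1, 3), 625)), -1560) = Add(Add(4, Rational(625, 3)), -1560) = Add(Rational(637, 3), -1560) = Rational(-4043, 3)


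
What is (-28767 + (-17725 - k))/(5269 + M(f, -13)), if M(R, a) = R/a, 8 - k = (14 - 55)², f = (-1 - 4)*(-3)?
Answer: -582647/68482 ≈ -8.5080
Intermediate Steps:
f = 15 (f = -5*(-3) = 15)
k = -1673 (k = 8 - (14 - 55)² = 8 - 1*(-41)² = 8 - 1*1681 = 8 - 1681 = -1673)
(-28767 + (-17725 - k))/(5269 + M(f, -13)) = (-28767 + (-17725 - 1*(-1673)))/(5269 + 15/(-13)) = (-28767 + (-17725 + 1673))/(5269 + 15*(-1/13)) = (-28767 - 16052)/(5269 - 15/13) = -44819/68482/13 = -44819*13/68482 = -582647/68482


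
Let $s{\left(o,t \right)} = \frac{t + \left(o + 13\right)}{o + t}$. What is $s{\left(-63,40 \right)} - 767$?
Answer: $- \frac{17631}{23} \approx -766.57$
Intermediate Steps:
$s{\left(o,t \right)} = \frac{13 + o + t}{o + t}$ ($s{\left(o,t \right)} = \frac{t + \left(13 + o\right)}{o + t} = \frac{13 + o + t}{o + t}$)
$s{\left(-63,40 \right)} - 767 = \frac{13 - 63 + 40}{-63 + 40} - 767 = \frac{1}{-23} \left(-10\right) - 767 = \left(- \frac{1}{23}\right) \left(-10\right) - 767 = \frac{10}{23} - 767 = - \frac{17631}{23}$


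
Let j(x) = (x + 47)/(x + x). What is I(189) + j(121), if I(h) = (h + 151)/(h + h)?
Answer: 36446/22869 ≈ 1.5937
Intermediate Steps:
I(h) = (151 + h)/(2*h) (I(h) = (151 + h)/((2*h)) = (151 + h)*(1/(2*h)) = (151 + h)/(2*h))
j(x) = (47 + x)/(2*x) (j(x) = (47 + x)/((2*x)) = (47 + x)*(1/(2*x)) = (47 + x)/(2*x))
I(189) + j(121) = (½)*(151 + 189)/189 + (½)*(47 + 121)/121 = (½)*(1/189)*340 + (½)*(1/121)*168 = 170/189 + 84/121 = 36446/22869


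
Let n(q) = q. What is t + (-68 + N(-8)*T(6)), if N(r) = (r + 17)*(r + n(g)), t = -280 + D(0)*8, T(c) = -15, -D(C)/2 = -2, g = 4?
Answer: 224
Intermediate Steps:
D(C) = 4 (D(C) = -2*(-2) = 4)
t = -248 (t = -280 + 4*8 = -280 + 32 = -248)
N(r) = (4 + r)*(17 + r) (N(r) = (r + 17)*(r + 4) = (17 + r)*(4 + r) = (4 + r)*(17 + r))
t + (-68 + N(-8)*T(6)) = -248 + (-68 + (68 + (-8)² + 21*(-8))*(-15)) = -248 + (-68 + (68 + 64 - 168)*(-15)) = -248 + (-68 - 36*(-15)) = -248 + (-68 + 540) = -248 + 472 = 224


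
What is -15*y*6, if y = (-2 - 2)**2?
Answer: -1440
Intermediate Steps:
y = 16 (y = (-4)**2 = 16)
-15*y*6 = -15*16*6 = -240*6 = -1440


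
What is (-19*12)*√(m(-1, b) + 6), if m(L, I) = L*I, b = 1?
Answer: -228*√5 ≈ -509.82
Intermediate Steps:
m(L, I) = I*L
(-19*12)*√(m(-1, b) + 6) = (-19*12)*√(1*(-1) + 6) = -228*√(-1 + 6) = -228*√5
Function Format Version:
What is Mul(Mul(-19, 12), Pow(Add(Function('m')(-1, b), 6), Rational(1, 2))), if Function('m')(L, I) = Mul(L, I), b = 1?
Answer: Mul(-228, Pow(5, Rational(1, 2))) ≈ -509.82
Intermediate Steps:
Function('m')(L, I) = Mul(I, L)
Mul(Mul(-19, 12), Pow(Add(Function('m')(-1, b), 6), Rational(1, 2))) = Mul(Mul(-19, 12), Pow(Add(Mul(1, -1), 6), Rational(1, 2))) = Mul(-228, Pow(Add(-1, 6), Rational(1, 2))) = Mul(-228, Pow(5, Rational(1, 2)))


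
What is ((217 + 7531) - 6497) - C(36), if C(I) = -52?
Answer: 1303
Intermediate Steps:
((217 + 7531) - 6497) - C(36) = ((217 + 7531) - 6497) - 1*(-52) = (7748 - 6497) + 52 = 1251 + 52 = 1303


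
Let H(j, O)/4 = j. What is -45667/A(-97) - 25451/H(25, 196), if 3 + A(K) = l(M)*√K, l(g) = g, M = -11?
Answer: -142623673/587300 - 502337*I*√97/11746 ≈ -242.85 - 421.2*I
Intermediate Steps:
H(j, O) = 4*j
A(K) = -3 - 11*√K
-45667/A(-97) - 25451/H(25, 196) = -45667/(-3 - 11*I*√97) - 25451/(4*25) = -45667/(-3 - 11*I*√97) - 25451/100 = -25451/100 - 45667/(-3 - 11*I*√97)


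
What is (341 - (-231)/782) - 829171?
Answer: -648144829/782 ≈ -8.2883e+5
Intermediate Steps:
(341 - (-231)/782) - 829171 = (341 - 21*(-11/782)) - 829171 = (341 + 231/782) - 829171 = 266893/782 - 829171 = -648144829/782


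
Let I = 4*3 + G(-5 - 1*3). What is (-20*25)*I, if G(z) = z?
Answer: -2000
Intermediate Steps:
I = 4 (I = 4*3 + (-5 - 1*3) = 12 + (-5 - 3) = 12 - 8 = 4)
(-20*25)*I = -20*25*4 = -500*4 = -2000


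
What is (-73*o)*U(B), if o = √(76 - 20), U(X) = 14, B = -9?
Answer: -2044*√14 ≈ -7647.9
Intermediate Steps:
o = 2*√14 (o = √56 = 2*√14 ≈ 7.4833)
(-73*o)*U(B) = -146*√14*14 = -2044*√14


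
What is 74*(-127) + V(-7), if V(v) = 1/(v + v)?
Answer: -131573/14 ≈ -9398.1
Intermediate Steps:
V(v) = 1/(2*v)
74*(-127) + V(-7) = 74*(-127) + (1/2)/(-7) = -9398 + (1/2)*(-1/7) = -9398 - 1/14 = -131573/14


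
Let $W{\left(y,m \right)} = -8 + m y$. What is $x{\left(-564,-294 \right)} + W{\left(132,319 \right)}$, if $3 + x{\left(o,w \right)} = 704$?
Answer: $42801$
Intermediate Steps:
$x{\left(o,w \right)} = 701$ ($x{\left(o,w \right)} = -3 + 704 = 701$)
$x{\left(-564,-294 \right)} + W{\left(132,319 \right)} = 701 + \left(-8 + 319 \cdot 132\right) = 701 + \left(-8 + 42108\right) = 701 + 42100 = 42801$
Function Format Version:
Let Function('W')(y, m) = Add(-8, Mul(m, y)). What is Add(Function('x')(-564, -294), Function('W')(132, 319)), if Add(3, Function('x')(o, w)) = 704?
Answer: 42801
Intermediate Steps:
Function('x')(o, w) = 701 (Function('x')(o, w) = Add(-3, 704) = 701)
Add(Function('x')(-564, -294), Function('W')(132, 319)) = Add(701, Add(-8, Mul(319, 132))) = Add(701, Add(-8, 42108)) = Add(701, 42100) = 42801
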